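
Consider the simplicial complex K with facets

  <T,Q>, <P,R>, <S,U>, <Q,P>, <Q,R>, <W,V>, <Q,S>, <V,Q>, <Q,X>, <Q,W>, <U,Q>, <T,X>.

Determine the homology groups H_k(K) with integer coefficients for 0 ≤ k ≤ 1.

We work with the vertex ordering P < Q < R < S < T < U < V < W < X. The simplices of K, each written with vertices in increasing order, are:

  0-simplices (9): P, Q, R, S, T, U, V, W, X
  1-simplices (12): PQ, PR, QR, QS, QT, QU, QV, QW, QX, SU, TX, VW

so the chain groups are C_0 ≅ Z^9, C_1 ≅ Z^12.

Boundary ∂_1: C_1 → C_0 sends each edge [p,q] (with p < q) to q − p.
As a 9×12 matrix over Z this has rank 8, with invariant factors (1,1,1,1,1,1,1,1).

Computing H_k = (kernel of ∂_k) / (image of ∂_{k+1}):

  H_0: rank C_0 − rank ∂_1 = 9 − 8 = 1, and the invariant factors of ∂_1 are all 1, so H_0 = Z.
  H_1: rank ker ∂_1 − rank ∂_2 = (12 − 8) − 0 = 4, and there is no ∂_2, so H_1 = Z^4.

As a check, the Euler characteristic is 9 − 12 = -3, which agrees with 1 − 4 = -3.
(K is a triangulation of a wedge of 4 circles.)

H_0 = Z,  H_1 = Z^4.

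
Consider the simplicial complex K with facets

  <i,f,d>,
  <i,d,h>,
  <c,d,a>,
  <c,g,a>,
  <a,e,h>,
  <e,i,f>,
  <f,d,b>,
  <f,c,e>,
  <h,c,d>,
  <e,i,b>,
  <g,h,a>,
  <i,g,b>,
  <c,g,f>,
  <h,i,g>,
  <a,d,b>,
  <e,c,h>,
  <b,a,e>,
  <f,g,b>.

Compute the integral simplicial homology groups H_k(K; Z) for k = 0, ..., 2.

H_0 ≅ Z,  H_1 ≅ Z × Z/2,  H_2 = 0.

Fix the vertex order a < b < c < d < e < f < g < h < i and write every simplex with vertices in increasing order. Then dim K = 2 and the simplices of K are:

  0-simplices (9): a, b, c, d, e, f, g, h, i
  1-simplices (27): ab, ac, ad, ae, ag, ah, bd, be, bf, bg, bi, cd, ce, cf, cg, ch, df, dh, di, ef, eh, ei, fg, fi, gh, gi, hi
  2-simplices (18): abd, abe, acd, acg, aeh, agh, bdf, bei, bfg, bgi, cdh, cef, ceh, cfg, dfi, dhi, efi, ghi

Hence C_0 ≅ Z^9, C_1 ≅ Z^27, C_2 ≅ Z^18.

∂_1: C_1 → C_0 maps an edge to its endpoints' difference, ∂[p,q] = q − p.
The resulting 9×27 matrix has rank 8, and its Smith normal form has invariant factors (1,1,1,1,1,1,1,1).

∂_2: C_2 → C_1 sends each 2-simplex [p,q,r] to [q,r] − [p,r] + [p,q]. For instance
  ∂dhi = hi − di + dh,
  ∂bfg = fg − bg + bf.
This gives a 27×18 integer matrix of rank 18; reducing to Smith normal form yields diagonal entries (1,1,1,1,1,1,1,1,1,1,1,1,1,1,1,1,1,2).

Now H_k = ker ∂_k / im ∂_{k+1}, so:

  H_0: rank C_0 − rank ∂_1 = 9 − 8 = 1, and the invariant factors of ∂_1 are all 1, so H_0 ≅ Z.
  H_1: rank ker ∂_1 − rank ∂_2 = (27 − 8) − 18 = 1, and ∂_2 has invariant factor 2 > 1, so H_1 ≅ Z × Z/2.
  H_2: rank ker ∂_2 − rank ∂_3 = (18 − 18) − 0 = 0, and there is no ∂_3, so H_2 ≅ 0.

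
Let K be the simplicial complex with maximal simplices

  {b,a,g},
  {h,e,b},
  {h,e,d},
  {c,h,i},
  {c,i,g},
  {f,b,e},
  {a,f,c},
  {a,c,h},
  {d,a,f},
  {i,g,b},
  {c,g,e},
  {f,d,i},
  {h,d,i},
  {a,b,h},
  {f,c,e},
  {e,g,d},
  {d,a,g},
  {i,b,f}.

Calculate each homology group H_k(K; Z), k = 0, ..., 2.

H_0 = Z,  H_1 = Z^2,  H_2 = Z.

Take the total order a < b < c < d < e < f < g < h < i on the vertex set. Then K (dimension 2) consists of the simplices:

  0-simplices (9): a, b, c, d, e, f, g, h, i
  1-simplices (27): ab, ac, ad, af, ag, ah, be, bf, bg, bh, bi, ce, cf, cg, ch, ci, de, df, dg, dh, di, ef, eg, eh, fi, gi, hi
  2-simplices (18): abg, abh, acf, ach, adf, adg, bef, beh, bfi, bgi, cef, ceg, cgi, chi, deg, deh, dfi, dhi

Hence C_0 ≅ Z^9, C_1 ≅ Z^27, C_2 ≅ Z^18.

The boundary map ∂_1: C_1 → C_0 maps an edge to its endpoints' difference, ∂[p,q] = q − p. For instance
  ∂dh = h − d.
The 9×27 boundary matrix has rank 8 and Smith normal form diag(1,1,1,1,1,1,1,1).

The boundary map ∂_2: C_2 → C_1 acts by ∂[p,q,r] = [q,r] − [p,r] + [p,q]. For instance
  ∂bfi = fi − bi + bf,
  ∂deh = eh − dh + de.
As a 27×18 matrix over Z this has rank 17, with invariant factors (1,1,1,1,1,1,1,1,1,1,1,1,1,1,1,1,1).

Reading off H_k = ker ∂_k / im ∂_{k+1}:

  H_0: rank C_0 − rank ∂_1 = 9 − 8 = 1, and the invariant factors of ∂_1 are all 1, so H_0 = Z.
  H_1: rank ker ∂_1 − rank ∂_2 = (27 − 8) − 17 = 2, and the invariant factors of ∂_2 are all 1, so H_1 = Z^2.
  H_2: rank ker ∂_2 − rank ∂_3 = (18 − 17) − 0 = 1, and there is no ∂_3, so H_2 = Z.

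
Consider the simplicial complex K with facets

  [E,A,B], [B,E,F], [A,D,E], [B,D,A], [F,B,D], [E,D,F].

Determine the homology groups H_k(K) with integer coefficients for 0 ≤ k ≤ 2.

Take the total order A < B < D < E < F on the vertex set. Then K (dimension 2) consists of the simplices:

  0-simplices (5): A, B, D, E, F
  1-simplices (9): AB, AD, AE, BD, BE, BF, DE, DF, EF
  2-simplices (6): ABD, ABE, ADE, BDF, BEF, DEF

Hence C_0 ≅ Z^5, C_1 ≅ Z^9, C_2 ≅ Z^6.

Boundary ∂_1: C_1 → C_0 maps an edge to its endpoints' difference, ∂[p,q] = q − p. For instance
  ∂AE = E − A.
As a 5×9 matrix over Z this has rank 4, with invariant factors (1,1,1,1).

Boundary ∂_2: C_2 → C_1 sends each 2-simplex [p,q,r] to [q,r] − [p,r] + [p,q]. For instance
  ∂BDF = DF − BF + BD,
  ∂ADE = DE − AE + AD.
As a 9×6 matrix over Z this has rank 5, with invariant factors (1,1,1,1,1).

Reading off H_k = ker ∂_k / im ∂_{k+1}:

  H_0: rank C_0 − rank ∂_1 = 5 − 4 = 1, and the invariant factors of ∂_1 are all 1, so H_0 = Z.
  H_1: rank ker ∂_1 − rank ∂_2 = (9 − 4) − 5 = 0, and the invariant factors of ∂_2 are all 1, so H_1 = 0.
  H_2: rank ker ∂_2 − rank ∂_3 = (6 − 5) − 0 = 1, and there is no ∂_3, so H_2 = Z.

(K is a triangulation of the 2-sphere S^2.)

H_0 ≅ Z,  H_1 = 0,  H_2 ≅ Z.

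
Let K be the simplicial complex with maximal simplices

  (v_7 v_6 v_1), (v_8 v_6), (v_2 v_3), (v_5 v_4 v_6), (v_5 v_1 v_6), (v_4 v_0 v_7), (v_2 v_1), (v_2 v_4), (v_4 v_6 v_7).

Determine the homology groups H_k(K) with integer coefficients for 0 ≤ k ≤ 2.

Fix the vertex order v_0 < v_1 < v_2 < v_3 < v_4 < v_5 < v_6 < v_7 < v_8 and write every simplex with vertices in increasing order. Then dim K = 2 and the simplices of K are:

  0-simplices (9): [v_0], [v_1], [v_2], [v_3], [v_4], [v_5], [v_6], [v_7], [v_8]
  1-simplices (14): [v_0,v_4], [v_0,v_7], [v_1,v_2], [v_1,v_5], [v_1,v_6], [v_1,v_7], [v_2,v_3], [v_2,v_4], [v_4,v_5], [v_4,v_6], [v_4,v_7], [v_5,v_6], [v_6,v_7], [v_6,v_8]
  2-simplices (5): [v_0,v_4,v_7], [v_1,v_5,v_6], [v_1,v_6,v_7], [v_4,v_5,v_6], [v_4,v_6,v_7]

so the chain groups are C_0 ≅ Z^9, C_1 ≅ Z^14, C_2 ≅ Z^5.

The boundary map ∂_1: C_1 → C_0 maps an edge to its endpoints' difference, ∂[p,q] = q − p. For instance
  ∂[v_2,v_3] = [v_3] − [v_2].
The resulting 9×14 matrix has rank 8, and its Smith normal form has invariant factors (1,1,1,1,1,1,1,1).

The boundary map ∂_2: C_2 → C_1 sends each 2-simplex [p,q,r] to [q,r] − [p,r] + [p,q]. For instance
  ∂[v_1,v_5,v_6] = [v_5,v_6] − [v_1,v_6] + [v_1,v_5],
  ∂[v_4,v_5,v_6] = [v_5,v_6] − [v_4,v_6] + [v_4,v_5].
This gives a 14×5 integer matrix of rank 5; reducing to Smith normal form yields diagonal entries (1,1,1,1,1).

Computing H_k = (kernel of ∂_k) / (image of ∂_{k+1}):

  H_0: rank C_0 − rank ∂_1 = 9 − 8 = 1, and the invariant factors of ∂_1 are all 1, so H_0 ≅ Z.
  H_1: rank ker ∂_1 − rank ∂_2 = (14 − 8) − 5 = 1, and the invariant factors of ∂_2 are all 1, so H_1 ≅ Z.
  H_2: rank ker ∂_2 − rank ∂_3 = (5 − 5) − 0 = 0, and there is no ∂_3, so H_2 ≅ 0.

As a check, the Euler characteristic is 9 − 14 + 5 = 0, which agrees with 1 − 1 + 0 = 0.

H_0 = Z,  H_1 = Z,  H_2 = 0.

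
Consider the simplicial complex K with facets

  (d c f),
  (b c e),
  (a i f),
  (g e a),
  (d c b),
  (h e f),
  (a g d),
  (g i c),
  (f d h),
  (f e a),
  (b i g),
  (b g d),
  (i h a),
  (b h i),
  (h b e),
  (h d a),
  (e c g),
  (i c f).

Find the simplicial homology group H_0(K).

H_0 = Z.

We work with the vertex ordering a < b < c < d < e < f < g < h < i. The simplices of K, each written with vertices in increasing order, are:

  0-simplices (9): a, b, c, d, e, f, g, h, i
  1-simplices (27): ad, ae, af, ag, ah, ai, bc, bd, be, bg, bh, bi, cd, ce, cf, cg, ci, df, dg, dh, ef, eg, eh, fh, fi, gi, hi
  2-simplices (18): adg, adh, aef, aeg, afi, ahi, bcd, bce, bdg, beh, bgi, bhi, cdf, ceg, cfi, cgi, dfh, efh

Hence C_0 ≅ Z^9, C_1 ≅ Z^27, C_2 ≅ Z^18.

∂_1: C_1 → C_0 is given by ∂[p,q] = [q] − [p].
As a 9×27 matrix over Z this has rank 8, with invariant factors (1,1,1,1,1,1,1,1).

Boundary ∂_2: C_2 → C_1 maps a triangle to the signed sum of its edges. For instance
  ∂cdf = df − cf + cd,
  ∂adg = dg − ag + ad.
As a 27×18 matrix over Z this has rank 18, with invariant factors (1,1,1,1,1,1,1,1,1,1,1,1,1,1,1,1,1,2).

From H_k ≅ ker(∂_k) / im(∂_{k+1}) we obtain:

  H_0: rank C_0 − rank ∂_1 = 9 − 8 = 1, and the invariant factors of ∂_1 are all 1, so H_0 ≅ Z.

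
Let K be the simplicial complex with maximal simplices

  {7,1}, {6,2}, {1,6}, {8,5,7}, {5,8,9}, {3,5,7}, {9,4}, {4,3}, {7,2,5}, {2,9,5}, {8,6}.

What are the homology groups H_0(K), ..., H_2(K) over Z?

H_0 = Z,  H_1 = Z^3,  H_2 = 0.

We work with the vertex ordering 1 < 2 < 3 < 4 < 5 < 6 < 7 < 8 < 9. The simplices of K, each written with vertices in increasing order, are:

  0-simplices (9): [1], [2], [3], [4], [5], [6], [7], [8], [9]
  1-simplices (16): [1,6], [1,7], [2,5], [2,6], [2,7], [2,9], [3,4], [3,5], [3,7], [4,9], [5,7], [5,8], [5,9], [6,8], [7,8], [8,9]
  2-simplices (5): [2,5,7], [2,5,9], [3,5,7], [5,7,8], [5,8,9]

so the chain groups are C_0 ≅ Z^9, C_1 ≅ Z^16, C_2 ≅ Z^5.

Boundary ∂_1: C_1 → C_0 sends each edge [p,q] (with p < q) to q − p.
As a 9×16 matrix over Z this has rank 8, with invariant factors (1,1,1,1,1,1,1,1).

∂_2: C_2 → C_1 acts by ∂[p,q,r] = [q,r] − [p,r] + [p,q]. For instance
  ∂[5,8,9] = [8,9] − [5,9] + [5,8],
  ∂[5,7,8] = [7,8] − [5,8] + [5,7].
The 16×5 boundary matrix has rank 5 and Smith normal form diag(1,1,1,1,1).

Now H_k = ker ∂_k / im ∂_{k+1}, so:

  H_0: rank C_0 − rank ∂_1 = 9 − 8 = 1, and the invariant factors of ∂_1 are all 1, so H_0 ≅ Z.
  H_1: rank ker ∂_1 − rank ∂_2 = (16 − 8) − 5 = 3, and the invariant factors of ∂_2 are all 1, so H_1 ≅ Z^3.
  H_2: rank ker ∂_2 − rank ∂_3 = (5 − 5) − 0 = 0, and there is no ∂_3, so H_2 ≅ 0.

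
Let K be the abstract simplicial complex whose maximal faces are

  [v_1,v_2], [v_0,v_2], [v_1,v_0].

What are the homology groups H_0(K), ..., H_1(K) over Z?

We work with the vertex ordering v_0 < v_1 < v_2. The simplices of K, each written with vertices in increasing order, are:

  0-simplices (3): [v_0], [v_1], [v_2]
  1-simplices (3): [v_0,v_1], [v_0,v_2], [v_1,v_2]

giving chain groups C_0 ≅ Z^3, C_1 ≅ Z^3.

The boundary map ∂_1: C_1 → C_0 is given by ∂[p,q] = [q] − [p]. For instance
  ∂[v_0,v_1] = [v_1] − [v_0].
The 3×3 boundary matrix has rank 2 and Smith normal form diag(1,1).

Reading off H_k = ker ∂_k / im ∂_{k+1}:

  H_0: rank C_0 − rank ∂_1 = 3 − 2 = 1, and the invariant factors of ∂_1 are all 1, so H_0 ≅ Z.
  H_1: rank ker ∂_1 − rank ∂_2 = (3 − 2) − 0 = 1, and there is no ∂_2, so H_1 ≅ Z.

As a check, the Euler characteristic is 3 − 3 = 0, which agrees with 1 − 1 = 0.
(K is a triangulation of the circle S^1.)

H_0 = Z,  H_1 = Z.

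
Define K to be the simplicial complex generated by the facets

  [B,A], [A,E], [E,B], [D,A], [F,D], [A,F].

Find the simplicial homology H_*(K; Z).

H_0 ≅ Z,  H_1 ≅ Z^2.

Fix the vertex order A < B < D < E < F and write every simplex with vertices in increasing order. Then dim K = 1 and the simplices of K are:

  0-simplices (5): A, B, D, E, F
  1-simplices (6): AB, AD, AE, AF, BE, DF

giving chain groups C_0 ≅ Z^5, C_1 ≅ Z^6.

Boundary ∂_1: C_1 → C_0 is given by ∂[p,q] = [q] − [p].
This gives a 5×6 integer matrix of rank 4; reducing to Smith normal form yields diagonal entries (1,1,1,1).

Reading off H_k = ker ∂_k / im ∂_{k+1}:

  H_0: rank C_0 − rank ∂_1 = 5 − 4 = 1, and the invariant factors of ∂_1 are all 1, so H_0 ≅ Z.
  H_1: rank ker ∂_1 − rank ∂_2 = (6 − 4) − 0 = 2, and there is no ∂_2, so H_1 ≅ Z^2.

As a check, the Euler characteristic is 5 − 6 = -1, which agrees with 1 − 2 = -1.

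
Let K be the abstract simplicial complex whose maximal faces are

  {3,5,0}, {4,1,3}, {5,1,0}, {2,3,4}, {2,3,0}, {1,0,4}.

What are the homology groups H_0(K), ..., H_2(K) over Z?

H_0 = Z,  H_1 = Z,  H_2 = 0.

Fix the vertex order 0 < 1 < 2 < 3 < 4 < 5 and write every simplex with vertices in increasing order. Then dim K = 2 and the simplices of K are:

  0-simplices (6): [0], [1], [2], [3], [4], [5]
  1-simplices (12): [0,1], [0,2], [0,3], [0,4], [0,5], [1,3], [1,4], [1,5], [2,3], [2,4], [3,4], [3,5]
  2-simplices (6): [0,1,4], [0,1,5], [0,2,3], [0,3,5], [1,3,4], [2,3,4]

so the chain groups are C_0 ≅ Z^6, C_1 ≅ Z^12, C_2 ≅ Z^6.

Boundary ∂_1: C_1 → C_0 sends each edge [p,q] (with p < q) to q − p. For instance
  ∂[0,5] = [5] − [0].
This gives a 6×12 integer matrix of rank 5; reducing to Smith normal form yields diagonal entries (1,1,1,1,1).

∂_2: C_2 → C_1 acts by ∂[p,q,r] = [q,r] − [p,r] + [p,q]. For instance
  ∂[2,3,4] = [3,4] − [2,4] + [2,3],
  ∂[0,1,5] = [1,5] − [0,5] + [0,1].
The 12×6 boundary matrix has rank 6 and Smith normal form diag(1,1,1,1,1,1).

Now H_k = ker ∂_k / im ∂_{k+1}, so:

  H_0: rank C_0 − rank ∂_1 = 6 − 5 = 1, and the invariant factors of ∂_1 are all 1, so H_0 ≅ Z.
  H_1: rank ker ∂_1 − rank ∂_2 = (12 − 5) − 6 = 1, and the invariant factors of ∂_2 are all 1, so H_1 ≅ Z.
  H_2: rank ker ∂_2 − rank ∂_3 = (6 − 6) − 0 = 0, and there is no ∂_3, so H_2 ≅ 0.

As a check, the Euler characteristic is 6 − 12 + 6 = 0, which agrees with 1 − 1 + 0 = 0.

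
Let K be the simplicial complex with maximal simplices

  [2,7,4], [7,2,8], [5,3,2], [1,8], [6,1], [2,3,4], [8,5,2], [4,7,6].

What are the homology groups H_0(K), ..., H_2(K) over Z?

H_0 = Z,  H_1 = Z,  H_2 = 0.

Take the total order 1 < 2 < 3 < 4 < 5 < 6 < 7 < 8 on the vertex set. Then K (dimension 2) consists of the simplices:

  0-simplices (8): [1], [2], [3], [4], [5], [6], [7], [8]
  1-simplices (14): [1,6], [1,8], [2,3], [2,4], [2,5], [2,7], [2,8], [3,4], [3,5], [4,6], [4,7], [5,8], [6,7], [7,8]
  2-simplices (6): [2,3,4], [2,3,5], [2,4,7], [2,5,8], [2,7,8], [4,6,7]

Hence C_0 ≅ Z^8, C_1 ≅ Z^14, C_2 ≅ Z^6.

The boundary map ∂_1: C_1 → C_0 is given by ∂[p,q] = [q] − [p]. For instance
  ∂[2,3] = [3] − [2].
The resulting 8×14 matrix has rank 7, and its Smith normal form has invariant factors (1,1,1,1,1,1,1).

The boundary map ∂_2: C_2 → C_1 maps a triangle to the signed sum of its edges. For instance
  ∂[2,5,8] = [5,8] − [2,8] + [2,5],
  ∂[2,7,8] = [7,8] − [2,8] + [2,7].
The 14×6 boundary matrix has rank 6 and Smith normal form diag(1,1,1,1,1,1).

Computing H_k = (kernel of ∂_k) / (image of ∂_{k+1}):

  H_0: rank C_0 − rank ∂_1 = 8 − 7 = 1, and the invariant factors of ∂_1 are all 1, so H_0 = Z.
  H_1: rank ker ∂_1 − rank ∂_2 = (14 − 7) − 6 = 1, and the invariant factors of ∂_2 are all 1, so H_1 = Z.
  H_2: rank ker ∂_2 − rank ∂_3 = (6 − 6) − 0 = 0, and there is no ∂_3, so H_2 = 0.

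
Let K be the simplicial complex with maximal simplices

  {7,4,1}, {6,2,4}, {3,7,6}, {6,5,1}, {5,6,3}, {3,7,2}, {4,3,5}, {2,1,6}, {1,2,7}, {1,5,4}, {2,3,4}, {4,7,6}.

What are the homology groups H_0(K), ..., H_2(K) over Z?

Take the total order 1 < 2 < 3 < 4 < 5 < 6 < 7 on the vertex set. Then K (dimension 2) consists of the simplices:

  0-simplices (7): [1], [2], [3], [4], [5], [6], [7]
  1-simplices (18): [1,2], [1,4], [1,5], [1,6], [1,7], [2,3], [2,4], [2,6], [2,7], [3,4], [3,5], [3,6], [3,7], [4,5], [4,6], [4,7], [5,6], [6,7]
  2-simplices (12): [1,2,6], [1,2,7], [1,4,5], [1,4,7], [1,5,6], [2,3,4], [2,3,7], [2,4,6], [3,4,5], [3,5,6], [3,6,7], [4,6,7]

giving chain groups C_0 ≅ Z^7, C_1 ≅ Z^18, C_2 ≅ Z^12.

The boundary map ∂_1: C_1 → C_0 sends each edge [p,q] (with p < q) to q − p. For instance
  ∂[4,5] = [5] − [4].
The 7×18 boundary matrix has rank 6 and Smith normal form diag(1,1,1,1,1,1).

The boundary map ∂_2: C_2 → C_1 sends each 2-simplex [p,q,r] to [q,r] − [p,r] + [p,q]. For instance
  ∂[2,3,4] = [3,4] − [2,4] + [2,3],
  ∂[2,3,7] = [3,7] − [2,7] + [2,3].
This gives a 18×12 integer matrix of rank 12; reducing to Smith normal form yields diagonal entries (1,1,1,1,1,1,1,1,1,1,1,2).

Reading off H_k = ker ∂_k / im ∂_{k+1}:

  H_0: rank C_0 − rank ∂_1 = 7 − 6 = 1, and the invariant factors of ∂_1 are all 1, so H_0 = Z.
  H_1: rank ker ∂_1 − rank ∂_2 = (18 − 6) − 12 = 0, and ∂_2 has invariant factor 2 > 1, so H_1 = Z_2.
  H_2: rank ker ∂_2 − rank ∂_3 = (12 − 12) − 0 = 0, and there is no ∂_3, so H_2 = 0.

As a check, the Euler characteristic is 7 − 18 + 12 = 1, which agrees with 1 − 0 + 0 = 1.
(K is a triangulation of the real projective plane RP^2.)

H_0 = Z,  H_1 = Z_2,  H_2 = 0.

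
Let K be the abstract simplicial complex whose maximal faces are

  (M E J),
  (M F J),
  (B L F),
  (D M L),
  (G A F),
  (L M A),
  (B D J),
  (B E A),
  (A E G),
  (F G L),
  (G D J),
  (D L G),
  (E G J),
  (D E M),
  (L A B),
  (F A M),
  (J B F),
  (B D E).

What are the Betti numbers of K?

b_0 = 1, b_1 = 1, b_2 = 0.

Take the total order A < B < D < E < F < G < J < L < M on the vertex set. Then K (dimension 2) consists of the simplices:

  0-simplices (9): A, B, D, E, F, G, J, L, M
  1-simplices (27): AB, AE, AF, AG, AL, AM, BD, BE, BF, BJ, BL, DE, DG, DJ, DL, DM, EG, EJ, EM, FG, FJ, FL, FM, GJ, GL, JM, LM
  2-simplices (18): ABE, ABL, AEG, AFG, AFM, ALM, BDE, BDJ, BFJ, BFL, DEM, DGJ, DGL, DLM, EGJ, EJM, FGL, FJM

so the chain groups are C_0 ≅ Z^9, C_1 ≅ Z^27, C_2 ≅ Z^18.

The boundary map ∂_1: C_1 → C_0 sends each edge [p,q] (with p < q) to q − p. For instance
  ∂BD = D − B.
The resulting 9×27 matrix has rank 8, and its Smith normal form has invariant factors (1,1,1,1,1,1,1,1).

Boundary ∂_2: C_2 → C_1 acts by ∂[p,q,r] = [q,r] − [p,r] + [p,q]. For instance
  ∂EJM = JM − EM + EJ,
  ∂FJM = JM − FM + FJ.
As a 27×18 matrix over Z this has rank 18, with invariant factors (1,1,1,1,1,1,1,1,1,1,1,1,1,1,1,1,1,2).

Now H_k = ker ∂_k / im ∂_{k+1}, so:

  H_0: rank C_0 − rank ∂_1 = 9 − 8 = 1, and the invariant factors of ∂_1 are all 1, so H_0 = Z.
  H_1: rank ker ∂_1 − rank ∂_2 = (27 − 8) − 18 = 1, and ∂_2 has invariant factor 2 > 1, so H_1 = Z × Z/2.
  H_2: rank ker ∂_2 − rank ∂_3 = (18 − 18) − 0 = 0, and there is no ∂_3, so H_2 = 0.

As a check, the Euler characteristic is 9 − 27 + 18 = 0, which agrees with 1 − 1 + 0 = 0.

Hence the Betti numbers are b_0 = 1, b_1 = 1, b_2 = 0.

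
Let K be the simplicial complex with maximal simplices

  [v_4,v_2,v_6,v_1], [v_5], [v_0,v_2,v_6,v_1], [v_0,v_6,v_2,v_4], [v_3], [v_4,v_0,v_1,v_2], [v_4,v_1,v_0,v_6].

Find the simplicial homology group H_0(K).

Fix the vertex order v_0 < v_1 < v_2 < v_3 < v_4 < v_5 < v_6 and write every simplex with vertices in increasing order. Then dim K = 3 and the simplices of K are:

  0-simplices (7): [v_0], [v_1], [v_2], [v_3], [v_4], [v_5], [v_6]
  1-simplices (10): [v_0,v_1], [v_0,v_2], [v_0,v_4], [v_0,v_6], [v_1,v_2], [v_1,v_4], [v_1,v_6], [v_2,v_4], [v_2,v_6], [v_4,v_6]
  2-simplices (10): [v_0,v_1,v_2], [v_0,v_1,v_4], [v_0,v_1,v_6], [v_0,v_2,v_4], [v_0,v_2,v_6], [v_0,v_4,v_6], [v_1,v_2,v_4], [v_1,v_2,v_6], [v_1,v_4,v_6], [v_2,v_4,v_6]
  3-simplices (5): [v_0,v_1,v_2,v_4], [v_0,v_1,v_2,v_6], [v_0,v_1,v_4,v_6], [v_0,v_2,v_4,v_6], [v_1,v_2,v_4,v_6]

giving chain groups C_0 ≅ Z^7, C_1 ≅ Z^10, C_2 ≅ Z^10, C_3 ≅ Z^5.

Boundary ∂_1: C_1 → C_0 is given by ∂[p,q] = [q] − [p]. For instance
  ∂[v_2,v_6] = [v_6] − [v_2].
As a 7×10 matrix over Z this has rank 4, with invariant factors (1,1,1,1).

The boundary map ∂_2: C_2 → C_1 maps a triangle to the signed sum of its edges. For instance
  ∂[v_1,v_4,v_6] = [v_4,v_6] − [v_1,v_6] + [v_1,v_4],
  ∂[v_1,v_2,v_6] = [v_2,v_6] − [v_1,v_6] + [v_1,v_2].
This gives a 10×10 integer matrix of rank 6; reducing to Smith normal form yields diagonal entries (1,1,1,1,1,1).

Boundary ∂_3: C_3 → C_2 sends each 3-simplex σ to the alternating sum Σ_i (−1)^i (σ with its i-th vertex removed). For instance
  ∂[v_1,v_2,v_4,v_6] = [v_2,v_4,v_6] − [v_1,v_4,v_6] + [v_1,v_2,v_6] − [v_1,v_2,v_4],
  ∂[v_0,v_1,v_4,v_6] = [v_1,v_4,v_6] − [v_0,v_4,v_6] + [v_0,v_1,v_6] − [v_0,v_1,v_4].
The 10×5 boundary matrix has rank 4 and Smith normal form diag(1,1,1,1).

Computing H_k = (kernel of ∂_k) / (image of ∂_{k+1}):

  H_0: rank C_0 − rank ∂_1 = 7 − 4 = 3, and the invariant factors of ∂_1 are all 1, so H_0 ≅ Z^3.

H_0 ≅ Z^3.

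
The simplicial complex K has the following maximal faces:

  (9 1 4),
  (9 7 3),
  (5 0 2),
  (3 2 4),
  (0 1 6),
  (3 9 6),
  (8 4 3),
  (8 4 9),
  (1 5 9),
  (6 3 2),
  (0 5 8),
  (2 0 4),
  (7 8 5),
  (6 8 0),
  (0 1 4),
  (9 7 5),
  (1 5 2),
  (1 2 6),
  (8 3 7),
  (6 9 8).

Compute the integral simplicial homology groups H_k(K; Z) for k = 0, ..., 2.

Take the total order 0 < 1 < 2 < 3 < 4 < 5 < 6 < 7 < 8 < 9 on the vertex set. Then K (dimension 2) consists of the simplices:

  0-simplices (10): [0], [1], [2], [3], [4], [5], [6], [7], [8], [9]
  1-simplices (30): (30 of them)
  2-simplices (20): (20 of them)

Hence C_0 ≅ Z^10, C_1 ≅ Z^30, C_2 ≅ Z^20.

The boundary map ∂_1: C_1 → C_0 maps an edge to its endpoints' difference, ∂[p,q] = q − p.
As a 10×30 matrix over Z this has rank 9, with invariant factors (1,1,1,1,1,1,1,1,1).

∂_2: C_2 → C_1 maps a triangle to the signed sum of its edges. For instance
  ∂[2,3,6] = [3,6] − [2,6] + [2,3],
  ∂[1,2,5] = [2,5] − [1,5] + [1,2].
As a 30×20 matrix over Z this has rank 20, with invariant factors (1,1,1,1,1,1,1,1,1,1,1,1,1,1,1,1,1,1,1,2).

From H_k ≅ ker(∂_k) / im(∂_{k+1}) we obtain:

  H_0: rank C_0 − rank ∂_1 = 10 − 9 = 1, and the invariant factors of ∂_1 are all 1, so H_0 = Z.
  H_1: rank ker ∂_1 − rank ∂_2 = (30 − 9) − 20 = 1, and ∂_2 has invariant factor 2 > 1, so H_1 = Z × Z/2.
  H_2: rank ker ∂_2 − rank ∂_3 = (20 − 20) − 0 = 0, and there is no ∂_3, so H_2 = 0.

As a check, the Euler characteristic is 10 − 30 + 20 = 0, which agrees with 1 − 1 + 0 = 0.
(K is a triangulation of the Klein bottle.)

H_0 = Z,  H_1 = Z × Z/2,  H_2 = 0.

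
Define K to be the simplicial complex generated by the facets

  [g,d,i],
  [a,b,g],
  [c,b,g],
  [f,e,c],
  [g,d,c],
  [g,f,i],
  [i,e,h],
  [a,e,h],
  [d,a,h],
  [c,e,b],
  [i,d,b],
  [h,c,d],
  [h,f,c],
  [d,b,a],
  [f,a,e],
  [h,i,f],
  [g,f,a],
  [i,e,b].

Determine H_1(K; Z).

H_1 ≅ Z ⊕ Z/2Z.

Order the vertices as a < b < c < d < e < f < g < h < i. Listing each simplex with vertices in this order, K has dimension 2 with simplices:

  0-simplices (9): a, b, c, d, e, f, g, h, i
  1-simplices (27): ab, ad, ae, af, ag, ah, bc, bd, be, bg, bi, cd, ce, cf, cg, ch, dg, dh, di, ef, eh, ei, fg, fh, fi, gi, hi
  2-simplices (18): abd, abg, adh, aef, aeh, afg, bce, bcg, bdi, bei, cdg, cdh, cef, cfh, dgi, ehi, fgi, fhi

so the chain groups are C_0 ≅ Z^9, C_1 ≅ Z^27, C_2 ≅ Z^18.

∂_1: C_1 → C_0 maps an edge to its endpoints' difference, ∂[p,q] = q − p.
The resulting 9×27 matrix has rank 8, and its Smith normal form has invariant factors (1,1,1,1,1,1,1,1).

Boundary ∂_2: C_2 → C_1 sends each 2-simplex [p,q,r] to [q,r] − [p,r] + [p,q]. For instance
  ∂bei = ei − bi + be,
  ∂bce = ce − be + bc.
This gives a 27×18 integer matrix of rank 18; reducing to Smith normal form yields diagonal entries (1,1,1,1,1,1,1,1,1,1,1,1,1,1,1,1,1,2).

From H_k ≅ ker(∂_k) / im(∂_{k+1}) we obtain:

  H_1: rank ker ∂_1 − rank ∂_2 = (27 − 8) − 18 = 1, and ∂_2 has invariant factor 2 > 1, so H_1 ≅ Z ⊕ Z/2Z.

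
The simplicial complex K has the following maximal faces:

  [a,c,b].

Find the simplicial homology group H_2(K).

H_2 = 0.

We work with the vertex ordering a < b < c. The simplices of K, each written with vertices in increasing order, are:

  0-simplices (3): a, b, c
  1-simplices (3): ab, ac, bc
  2-simplices (1): abc

Hence C_0 ≅ Z^3, C_1 ≅ Z^3, C_2 ≅ Z^1.

Boundary ∂_1: C_1 → C_0 maps an edge to its endpoints' difference, ∂[p,q] = q − p.
The resulting 3×3 matrix has rank 2, and its Smith normal form has invariant factors (1,1).

Boundary ∂_2: C_2 → C_1 maps a triangle to the signed sum of its edges. For instance
  ∂abc = bc − ac + ab.
The 3×1 boundary matrix has rank 1 and Smith normal form diag(1).

Now H_k = ker ∂_k / im ∂_{k+1}, so:

  H_2: rank ker ∂_2 − rank ∂_3 = (1 − 1) − 0 = 0, and there is no ∂_3, so H_2 = 0.

(K is a triangulation of the 2-simplex.)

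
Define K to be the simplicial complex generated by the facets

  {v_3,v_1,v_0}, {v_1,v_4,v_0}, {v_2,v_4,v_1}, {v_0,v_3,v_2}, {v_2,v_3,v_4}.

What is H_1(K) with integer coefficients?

K has 5 vertices, 10 edges, 5 triangles.
rank ∂_1 = 4, rank ∂_2 = 5 ⇒ b_1 = 10 − 4 − 5 = 1; all invariant factors of ∂_2 are 1 so no torsion. So H_1 ≅ Z.

H_1 ≅ Z.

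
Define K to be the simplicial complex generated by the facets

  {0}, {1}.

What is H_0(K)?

H_0 = Z^2.

Take the total order 0 < 1 on the vertex set. Then K (dimension 0) consists of the simplices:

  0-simplices (2): [0], [1]

giving chain groups C_0 ≅ Z^2.

Computing H_k = (kernel of ∂_k) / (image of ∂_{k+1}):

  H_0: rank C_0 − rank ∂_1 = 2 − 0 = 2, and there is no ∂_1, so H_0 ≅ Z^2.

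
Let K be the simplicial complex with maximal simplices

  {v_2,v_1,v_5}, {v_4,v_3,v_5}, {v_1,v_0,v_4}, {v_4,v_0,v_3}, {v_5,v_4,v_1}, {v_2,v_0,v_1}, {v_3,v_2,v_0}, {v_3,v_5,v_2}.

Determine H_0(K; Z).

H_0 = Z.

Fix the vertex order v_0 < v_1 < v_2 < v_3 < v_4 < v_5 and write every simplex with vertices in increasing order. Then dim K = 2 and the simplices of K are:

  0-simplices (6): [v_0], [v_1], [v_2], [v_3], [v_4], [v_5]
  1-simplices (12): [v_0,v_1], [v_0,v_2], [v_0,v_3], [v_0,v_4], [v_1,v_2], [v_1,v_4], [v_1,v_5], [v_2,v_3], [v_2,v_5], [v_3,v_4], [v_3,v_5], [v_4,v_5]
  2-simplices (8): [v_0,v_1,v_2], [v_0,v_1,v_4], [v_0,v_2,v_3], [v_0,v_3,v_4], [v_1,v_2,v_5], [v_1,v_4,v_5], [v_2,v_3,v_5], [v_3,v_4,v_5]

Hence C_0 ≅ Z^6, C_1 ≅ Z^12, C_2 ≅ Z^8.

∂_1: C_1 → C_0 sends each edge [p,q] (with p < q) to q − p.
The resulting 6×12 matrix has rank 5, and its Smith normal form has invariant factors (1,1,1,1,1).

The boundary map ∂_2: C_2 → C_1 acts by ∂[p,q,r] = [q,r] − [p,r] + [p,q]. For instance
  ∂[v_0,v_1,v_4] = [v_1,v_4] − [v_0,v_4] + [v_0,v_1],
  ∂[v_0,v_3,v_4] = [v_3,v_4] − [v_0,v_4] + [v_0,v_3].
The 12×8 boundary matrix has rank 7 and Smith normal form diag(1,1,1,1,1,1,1).

Computing H_k = (kernel of ∂_k) / (image of ∂_{k+1}):

  H_0: rank C_0 − rank ∂_1 = 6 − 5 = 1, and the invariant factors of ∂_1 are all 1, so H_0 ≅ Z.

(K is a triangulation of the 2-sphere S^2.)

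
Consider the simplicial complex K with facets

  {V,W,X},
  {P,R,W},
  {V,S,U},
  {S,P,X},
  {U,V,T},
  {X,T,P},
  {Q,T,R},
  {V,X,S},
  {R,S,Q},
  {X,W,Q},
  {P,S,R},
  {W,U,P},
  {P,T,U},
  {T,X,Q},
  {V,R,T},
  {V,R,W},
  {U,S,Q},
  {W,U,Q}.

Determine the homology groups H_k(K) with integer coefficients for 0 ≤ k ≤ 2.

Fix the vertex order P < Q < R < S < T < U < V < W < X and write every simplex with vertices in increasing order. Then dim K = 2 and the simplices of K are:

  0-simplices (9): P, Q, R, S, T, U, V, W, X
  1-simplices (27): PR, PS, PT, PU, PW, PX, QR, QS, QT, QU, QW, QX, RS, RT, RV, RW, SU, SV, SX, TU, TV, TX, UV, UW, VW, VX, WX
  2-simplices (18): PRS, PRW, PSX, PTU, PTX, PUW, QRS, QRT, QSU, QTX, QUW, QWX, RTV, RVW, SUV, SVX, TUV, VWX

so the chain groups are C_0 ≅ Z^9, C_1 ≅ Z^27, C_2 ≅ Z^18.

∂_1: C_1 → C_0 maps an edge to its endpoints' difference, ∂[p,q] = q − p.
The 9×27 boundary matrix has rank 8 and Smith normal form diag(1,1,1,1,1,1,1,1).

Boundary ∂_2: C_2 → C_1 acts by ∂[p,q,r] = [q,r] − [p,r] + [p,q]. For instance
  ∂PTX = TX − PX + PT,
  ∂RTV = TV − RV + RT.
The resulting 27×18 matrix has rank 17, and its Smith normal form has invariant factors (1,1,1,1,1,1,1,1,1,1,1,1,1,1,1,1,1).

Now H_k = ker ∂_k / im ∂_{k+1}, so:

  H_0: rank C_0 − rank ∂_1 = 9 − 8 = 1, and the invariant factors of ∂_1 are all 1, so H_0 = Z.
  H_1: rank ker ∂_1 − rank ∂_2 = (27 − 8) − 17 = 2, and the invariant factors of ∂_2 are all 1, so H_1 = Z^2.
  H_2: rank ker ∂_2 − rank ∂_3 = (18 − 17) − 0 = 1, and there is no ∂_3, so H_2 = Z.

H_0 ≅ Z,  H_1 ≅ Z^2,  H_2 ≅ Z.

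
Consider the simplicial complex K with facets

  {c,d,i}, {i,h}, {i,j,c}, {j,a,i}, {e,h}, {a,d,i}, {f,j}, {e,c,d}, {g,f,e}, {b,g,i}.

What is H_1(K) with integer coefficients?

Fix the vertex order a < b < c < d < e < f < g < h < i < j and write every simplex with vertices in increasing order. Then dim K = 2 and the simplices of K are:

  0-simplices (10): a, b, c, d, e, f, g, h, i, j
  1-simplices (19): ad, ai, aj, bg, bi, cd, ce, ci, cj, de, di, ef, eg, eh, fg, fj, gi, hi, ij
  2-simplices (7): adi, aij, bgi, cde, cdi, cij, efg

giving chain groups C_0 ≅ Z^10, C_1 ≅ Z^19, C_2 ≅ Z^7.

∂_1: C_1 → C_0 maps an edge to its endpoints' difference, ∂[p,q] = q − p. For instance
  ∂hi = i − h.
As a 10×19 matrix over Z this has rank 9, with invariant factors (1,1,1,1,1,1,1,1,1).

Boundary ∂_2: C_2 → C_1 acts by ∂[p,q,r] = [q,r] − [p,r] + [p,q]. For instance
  ∂cij = ij − cj + ci,
  ∂aij = ij − aj + ai.
The resulting 19×7 matrix has rank 7, and its Smith normal form has invariant factors (1,1,1,1,1,1,1).

Reading off H_k = ker ∂_k / im ∂_{k+1}:

  H_1: rank ker ∂_1 − rank ∂_2 = (19 − 9) − 7 = 3, and the invariant factors of ∂_2 are all 1, so H_1 ≅ Z^3.

H_1 ≅ Z^3.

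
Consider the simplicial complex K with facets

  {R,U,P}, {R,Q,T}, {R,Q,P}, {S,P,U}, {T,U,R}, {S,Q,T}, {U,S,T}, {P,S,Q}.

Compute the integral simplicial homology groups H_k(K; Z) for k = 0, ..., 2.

Take the total order P < Q < R < S < T < U on the vertex set. Then K (dimension 2) consists of the simplices:

  0-simplices (6): P, Q, R, S, T, U
  1-simplices (12): PQ, PR, PS, PU, QR, QS, QT, RT, RU, ST, SU, TU
  2-simplices (8): PQR, PQS, PRU, PSU, QRT, QST, RTU, STU

Hence C_0 ≅ Z^6, C_1 ≅ Z^12, C_2 ≅ Z^8.

Boundary ∂_1: C_1 → C_0 maps an edge to its endpoints' difference, ∂[p,q] = q − p.
The resulting 6×12 matrix has rank 5, and its Smith normal form has invariant factors (1,1,1,1,1).

The boundary map ∂_2: C_2 → C_1 sends each 2-simplex [p,q,r] to [q,r] − [p,r] + [p,q]. For instance
  ∂PQR = QR − PR + PQ,
  ∂RTU = TU − RU + RT.
The resulting 12×8 matrix has rank 7, and its Smith normal form has invariant factors (1,1,1,1,1,1,1).

Reading off H_k = ker ∂_k / im ∂_{k+1}:

  H_0: rank C_0 − rank ∂_1 = 6 − 5 = 1, and the invariant factors of ∂_1 are all 1, so H_0 = Z.
  H_1: rank ker ∂_1 − rank ∂_2 = (12 − 5) − 7 = 0, and the invariant factors of ∂_2 are all 1, so H_1 = 0.
  H_2: rank ker ∂_2 − rank ∂_3 = (8 − 7) − 0 = 1, and there is no ∂_3, so H_2 = Z.

(K is a triangulation of the 2-sphere S^2.)

H_0 = Z,  H_1 = 0,  H_2 = Z.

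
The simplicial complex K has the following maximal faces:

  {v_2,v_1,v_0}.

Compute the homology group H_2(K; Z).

Order the vertices as v_0 < v_1 < v_2. Listing each simplex with vertices in this order, K has dimension 2 with simplices:

  0-simplices (3): [v_0], [v_1], [v_2]
  1-simplices (3): [v_0,v_1], [v_0,v_2], [v_1,v_2]
  2-simplices (1): [v_0,v_1,v_2]

so the chain groups are C_0 ≅ Z^3, C_1 ≅ Z^3, C_2 ≅ Z^1.

∂_1: C_1 → C_0 is given by ∂[p,q] = [q] − [p]. For instance
  ∂[v_0,v_2] = [v_2] − [v_0].
The resulting 3×3 matrix has rank 2, and its Smith normal form has invariant factors (1,1).

∂_2: C_2 → C_1 acts by ∂[p,q,r] = [q,r] − [p,r] + [p,q]. For instance
  ∂[v_0,v_1,v_2] = [v_1,v_2] − [v_0,v_2] + [v_0,v_1].
The resulting 3×1 matrix has rank 1, and its Smith normal form has invariant factors (1).

Now H_k = ker ∂_k / im ∂_{k+1}, so:

  H_2: rank ker ∂_2 − rank ∂_3 = (1 − 1) − 0 = 0, and there is no ∂_3, so H_2 = 0.

H_2 = 0.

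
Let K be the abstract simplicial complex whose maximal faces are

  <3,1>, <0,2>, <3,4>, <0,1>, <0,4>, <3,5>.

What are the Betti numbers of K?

Take the total order 0 < 1 < 2 < 3 < 4 < 5 on the vertex set. Then K (dimension 1) consists of the simplices:

  0-simplices (6): [0], [1], [2], [3], [4], [5]
  1-simplices (6): [0,1], [0,2], [0,4], [1,3], [3,4], [3,5]

so the chain groups are C_0 ≅ Z^6, C_1 ≅ Z^6.

Boundary ∂_1: C_1 → C_0 maps an edge to its endpoints' difference, ∂[p,q] = q − p. For instance
  ∂[3,5] = [5] − [3].
This gives a 6×6 integer matrix of rank 5; reducing to Smith normal form yields diagonal entries (1,1,1,1,1).

Now H_k = ker ∂_k / im ∂_{k+1}, so:

  H_0: rank C_0 − rank ∂_1 = 6 − 5 = 1, and the invariant factors of ∂_1 are all 1, so H_0 = Z.
  H_1: rank ker ∂_1 − rank ∂_2 = (6 − 5) − 0 = 1, and there is no ∂_2, so H_1 = Z.

As a check, the Euler characteristic is 6 − 6 = 0, which agrees with 1 − 1 = 0.

Hence the Betti numbers are b_0 = 1, b_1 = 1.

b_0 = 1, b_1 = 1.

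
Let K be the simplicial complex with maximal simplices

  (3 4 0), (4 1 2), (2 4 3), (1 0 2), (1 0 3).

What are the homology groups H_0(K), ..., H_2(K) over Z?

H_0 = Z,  H_1 = Z,  H_2 = 0.

Take the total order 0 < 1 < 2 < 3 < 4 on the vertex set. Then K (dimension 2) consists of the simplices:

  0-simplices (5): [0], [1], [2], [3], [4]
  1-simplices (10): [0,1], [0,2], [0,3], [0,4], [1,2], [1,3], [1,4], [2,3], [2,4], [3,4]
  2-simplices (5): [0,1,2], [0,1,3], [0,3,4], [1,2,4], [2,3,4]

giving chain groups C_0 ≅ Z^5, C_1 ≅ Z^10, C_2 ≅ Z^5.

Boundary ∂_1: C_1 → C_0 maps an edge to its endpoints' difference, ∂[p,q] = q − p.
The resulting 5×10 matrix has rank 4, and its Smith normal form has invariant factors (1,1,1,1).

The boundary map ∂_2: C_2 → C_1 sends each 2-simplex [p,q,r] to [q,r] − [p,r] + [p,q]. For instance
  ∂[1,2,4] = [2,4] − [1,4] + [1,2],
  ∂[0,1,3] = [1,3] − [0,3] + [0,1].
The resulting 10×5 matrix has rank 5, and its Smith normal form has invariant factors (1,1,1,1,1).

From H_k ≅ ker(∂_k) / im(∂_{k+1}) we obtain:

  H_0: rank C_0 − rank ∂_1 = 5 − 4 = 1, and the invariant factors of ∂_1 are all 1, so H_0 = Z.
  H_1: rank ker ∂_1 − rank ∂_2 = (10 − 4) − 5 = 1, and the invariant factors of ∂_2 are all 1, so H_1 = Z.
  H_2: rank ker ∂_2 − rank ∂_3 = (5 − 5) − 0 = 0, and there is no ∂_3, so H_2 = 0.

As a check, the Euler characteristic is 5 − 10 + 5 = 0, which agrees with 1 − 1 + 0 = 0.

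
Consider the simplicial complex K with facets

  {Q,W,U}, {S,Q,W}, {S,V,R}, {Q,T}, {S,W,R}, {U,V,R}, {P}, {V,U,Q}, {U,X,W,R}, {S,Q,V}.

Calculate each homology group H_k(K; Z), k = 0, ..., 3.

Take the total order P < Q < R < S < T < U < V < W < X on the vertex set. Then K (dimension 3) consists of the simplices:

  0-simplices (9): P, Q, R, S, T, U, V, W, X
  1-simplices (16): QS, QT, QU, QV, QW, RS, RU, RV, RW, RX, SV, SW, UV, UW, UX, WX
  2-simplices (11): QSV, QSW, QUV, QUW, RSV, RSW, RUV, RUW, RUX, RWX, UWX
  3-simplices (1): RUWX

so the chain groups are C_0 ≅ Z^9, C_1 ≅ Z^16, C_2 ≅ Z^11, C_3 ≅ Z^1.

∂_1: C_1 → C_0 sends each edge [p,q] (with p < q) to q − p.
The resulting 9×16 matrix has rank 7, and its Smith normal form has invariant factors (1,1,1,1,1,1,1).

Boundary ∂_2: C_2 → C_1 acts by ∂[p,q,r] = [q,r] − [p,r] + [p,q]. For instance
  ∂QSV = SV − QV + QS,
  ∂QSW = SW − QW + QS.
This gives a 16×11 integer matrix of rank 9; reducing to Smith normal form yields diagonal entries (1,1,1,1,1,1,1,1,1).

Boundary ∂_3: C_3 → C_2 sends each 3-simplex σ to the alternating sum Σ_i (−1)^i (σ with its i-th vertex removed). For instance
  ∂RUWX = UWX − RWX + RUX − RUW.
The resulting 11×1 matrix has rank 1, and its Smith normal form has invariant factors (1).

Now H_k = ker ∂_k / im ∂_{k+1}, so:

  H_0: rank C_0 − rank ∂_1 = 9 − 7 = 2, and the invariant factors of ∂_1 are all 1, so H_0 = Z^2.
  H_1: rank ker ∂_1 − rank ∂_2 = (16 − 7) − 9 = 0, and the invariant factors of ∂_2 are all 1, so H_1 = 0.
  H_2: rank ker ∂_2 − rank ∂_3 = (11 − 9) − 1 = 1, and the invariant factors of ∂_3 are all 1, so H_2 = Z.
  H_3: rank ker ∂_3 − rank ∂_4 = (1 − 1) − 0 = 0, and there is no ∂_4, so H_3 = 0.

As a check, the Euler characteristic is 9 − 16 + 11 − 1 = 3, which agrees with 2 − 0 + 1 − 0 = 3.

H_0 ≅ Z^2,  H_1 = 0,  H_2 ≅ Z,  H_3 = 0.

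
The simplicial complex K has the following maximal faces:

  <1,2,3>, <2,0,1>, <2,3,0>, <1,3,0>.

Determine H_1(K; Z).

H_1 ≅ 0.

We work with the vertex ordering 0 < 1 < 2 < 3. The simplices of K, each written with vertices in increasing order, are:

  0-simplices (4): [0], [1], [2], [3]
  1-simplices (6): [0,1], [0,2], [0,3], [1,2], [1,3], [2,3]
  2-simplices (4): [0,1,2], [0,1,3], [0,2,3], [1,2,3]

giving chain groups C_0 ≅ Z^4, C_1 ≅ Z^6, C_2 ≅ Z^4.

The boundary map ∂_1: C_1 → C_0 maps an edge to its endpoints' difference, ∂[p,q] = q − p.
The resulting 4×6 matrix has rank 3, and its Smith normal form has invariant factors (1,1,1).

∂_2: C_2 → C_1 maps a triangle to the signed sum of its edges. For instance
  ∂[0,1,2] = [1,2] − [0,2] + [0,1],
  ∂[0,2,3] = [2,3] − [0,3] + [0,2].
The 6×4 boundary matrix has rank 3 and Smith normal form diag(1,1,1).

Now H_k = ker ∂_k / im ∂_{k+1}, so:

  H_1: rank ker ∂_1 − rank ∂_2 = (6 − 3) − 3 = 0, and the invariant factors of ∂_2 are all 1, so H_1 ≅ 0.

(K is a triangulation of the 2-sphere S^2.)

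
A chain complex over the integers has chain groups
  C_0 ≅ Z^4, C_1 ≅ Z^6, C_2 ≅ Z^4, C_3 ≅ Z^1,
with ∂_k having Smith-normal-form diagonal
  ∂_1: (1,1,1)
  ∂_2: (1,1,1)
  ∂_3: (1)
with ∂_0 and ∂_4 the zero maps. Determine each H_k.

H_0: b_0 = 4 − 0 − 3 = 1; torsion from ∂_1 factors > 1: none. So H_0 ≅ Z.
H_1: b_1 = 6 − 3 − 3 = 0; torsion from ∂_2 factors > 1: none. So H_1 ≅ 0.
H_2: b_2 = 4 − 3 − 1 = 0; torsion from ∂_3 factors > 1: none. So H_2 ≅ 0.
H_3: b_3 = 1 − 1 − 0 = 0; torsion from ∂_4 factors > 1: none. So H_3 ≅ 0.

H_0 ≅ Z,  H_1 = 0,  H_2 = 0,  H_3 = 0.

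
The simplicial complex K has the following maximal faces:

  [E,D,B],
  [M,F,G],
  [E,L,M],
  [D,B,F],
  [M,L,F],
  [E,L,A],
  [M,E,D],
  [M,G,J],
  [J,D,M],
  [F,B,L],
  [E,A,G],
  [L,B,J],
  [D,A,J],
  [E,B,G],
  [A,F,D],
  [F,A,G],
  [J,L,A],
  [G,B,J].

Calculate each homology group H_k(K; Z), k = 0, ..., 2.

Take the total order A < B < D < E < F < G < J < L < M on the vertex set. Then K (dimension 2) consists of the simplices:

  0-simplices (9): A, B, D, E, F, G, J, L, M
  1-simplices (27): AD, AE, AF, AG, AJ, AL, BD, BE, BF, BG, BJ, BL, DE, DF, DJ, DM, EG, EL, EM, FG, FL, FM, GJ, GM, JL, JM, LM
  2-simplices (18): ADF, ADJ, AEG, AEL, AFG, AJL, BDE, BDF, BEG, BFL, BGJ, BJL, DEM, DJM, ELM, FGM, FLM, GJM

giving chain groups C_0 ≅ Z^9, C_1 ≅ Z^27, C_2 ≅ Z^18.

∂_1: C_1 → C_0 maps an edge to its endpoints' difference, ∂[p,q] = q − p. For instance
  ∂AE = E − A.
The 9×27 boundary matrix has rank 8 and Smith normal form diag(1,1,1,1,1,1,1,1).

∂_2: C_2 → C_1 sends each 2-simplex [p,q,r] to [q,r] − [p,r] + [p,q]. For instance
  ∂DEM = EM − DM + DE,
  ∂DJM = JM − DM + DJ.
The resulting 27×18 matrix has rank 17, and its Smith normal form has invariant factors (1,1,1,1,1,1,1,1,1,1,1,1,1,1,1,1,1).

From H_k ≅ ker(∂_k) / im(∂_{k+1}) we obtain:

  H_0: rank C_0 − rank ∂_1 = 9 − 8 = 1, and the invariant factors of ∂_1 are all 1, so H_0 = Z.
  H_1: rank ker ∂_1 − rank ∂_2 = (27 − 8) − 17 = 2, and the invariant factors of ∂_2 are all 1, so H_1 = Z^2.
  H_2: rank ker ∂_2 − rank ∂_3 = (18 − 17) − 0 = 1, and there is no ∂_3, so H_2 = Z.

H_0 ≅ Z,  H_1 ≅ Z^2,  H_2 ≅ Z.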